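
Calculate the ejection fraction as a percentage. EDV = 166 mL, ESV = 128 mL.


SV = EDV - ESV = 166 - 128 = 38 mL
EF = SV/EDV * 100 = 38/166 * 100
EF = 22.89%


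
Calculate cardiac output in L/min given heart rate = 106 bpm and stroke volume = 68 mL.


CO = HR * SV
CO = 106 * 68 / 1000
CO = 7.208 L/min


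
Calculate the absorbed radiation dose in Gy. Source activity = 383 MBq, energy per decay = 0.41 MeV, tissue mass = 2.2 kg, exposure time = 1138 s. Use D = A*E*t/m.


A = 383 MBq = 3.8300e+08 Bq
E = 0.41 MeV = 6.5682e-14 J
D = A*E*t/m = 3.8300e+08*6.5682e-14*1138/2.2
D = 0.01301 Gy


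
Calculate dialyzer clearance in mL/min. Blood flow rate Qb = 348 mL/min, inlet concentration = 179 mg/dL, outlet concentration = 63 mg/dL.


K = Qb * (Cb_in - Cb_out) / Cb_in
K = 348 * (179 - 63) / 179
K = 225.5 mL/min


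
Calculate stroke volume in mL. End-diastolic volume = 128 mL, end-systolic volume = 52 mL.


SV = EDV - ESV
SV = 128 - 52
SV = 76 mL


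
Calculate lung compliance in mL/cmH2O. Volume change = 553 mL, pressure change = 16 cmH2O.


C = dV / dP
C = 553 / 16
C = 34.56 mL/cmH2O


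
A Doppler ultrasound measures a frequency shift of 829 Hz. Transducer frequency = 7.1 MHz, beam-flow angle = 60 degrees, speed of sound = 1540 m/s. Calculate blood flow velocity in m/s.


v = fd * c / (2 * f0 * cos(theta))
v = 829 * 1540 / (2 * 7.1000e+06 * cos(60))
v = 0.1798 m/s


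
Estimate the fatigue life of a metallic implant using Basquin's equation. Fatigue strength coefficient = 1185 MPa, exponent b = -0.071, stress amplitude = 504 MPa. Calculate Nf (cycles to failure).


sigma_a = sigma_f' * (2Nf)^b
2Nf = (sigma_a/sigma_f')^(1/b)
2Nf = (504/1185)^(1/-0.071)
2Nf = 169592.18
Nf = 8.48e+04


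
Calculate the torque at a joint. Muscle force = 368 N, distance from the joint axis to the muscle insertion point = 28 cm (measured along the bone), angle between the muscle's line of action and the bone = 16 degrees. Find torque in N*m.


Torque = F * d * sin(theta)   (moment arm = d*sin(theta))
d = 28 cm = 0.28 m
Torque = 368 * 0.28 * sin(16)
Torque = 28.4 N*m


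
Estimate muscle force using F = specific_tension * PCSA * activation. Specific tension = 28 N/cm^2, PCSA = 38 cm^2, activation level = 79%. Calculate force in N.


F = sigma * PCSA * activation
F = 28 * 38 * 0.79
F = 840.6 N


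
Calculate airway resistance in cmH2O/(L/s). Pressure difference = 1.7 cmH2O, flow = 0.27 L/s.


R = dP / flow
R = 1.7 / 0.27
R = 6.296 cmH2O/(L/s)


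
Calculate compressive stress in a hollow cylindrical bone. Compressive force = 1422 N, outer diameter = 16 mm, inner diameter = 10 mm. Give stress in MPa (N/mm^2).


A = pi*(r_o^2 - r_i^2)
r_o = 8 mm, r_i = 5 mm
A = 122.522 mm^2
sigma = F/A = 1422 / 122.522
sigma = 11.61 MPa


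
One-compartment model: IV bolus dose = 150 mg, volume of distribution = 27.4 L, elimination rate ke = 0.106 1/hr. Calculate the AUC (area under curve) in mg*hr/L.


C0 = Dose/Vd = 150/27.4 = 5.47445 mg/L
AUC = C0/ke = 5.47445/0.106
AUC = 51.65 mg*hr/L


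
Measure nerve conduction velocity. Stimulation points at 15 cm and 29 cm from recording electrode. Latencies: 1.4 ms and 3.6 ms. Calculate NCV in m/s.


Distance = (29 - 15) / 100 = 0.14 m
dt = (3.6 - 1.4) / 1000 = 0.0022 s
NCV = dist / dt = 63.64 m/s


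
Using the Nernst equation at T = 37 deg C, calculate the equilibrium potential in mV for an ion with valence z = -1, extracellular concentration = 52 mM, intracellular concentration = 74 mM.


E = (RT/(zF)) * ln(C_out/C_in)
T = 37 + 273.15 = 310.15 K
E = (8.314 * 310.15 / (-1 * 96485)) * ln(52/74)
E = 9.429 mV


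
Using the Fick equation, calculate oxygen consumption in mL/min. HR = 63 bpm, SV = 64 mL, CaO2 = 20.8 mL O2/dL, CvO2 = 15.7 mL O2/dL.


CO = HR*SV = 63*64/1000 = 4.032 L/min
a-v O2 diff = 20.8 - 15.7 = 5.1 mL/dL
VO2 = CO * (CaO2-CvO2) * 10 dL/L
VO2 = 4.032 * 5.1 * 10
VO2 = 205.6 mL/min


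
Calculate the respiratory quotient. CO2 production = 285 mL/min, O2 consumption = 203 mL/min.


RQ = VCO2 / VO2
RQ = 285 / 203
RQ = 1.404


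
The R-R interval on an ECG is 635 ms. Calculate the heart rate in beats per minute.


HR = 60 / RR_interval(s)
RR = 635 ms = 0.635 s
HR = 60 / 0.635 = 94.49 bpm


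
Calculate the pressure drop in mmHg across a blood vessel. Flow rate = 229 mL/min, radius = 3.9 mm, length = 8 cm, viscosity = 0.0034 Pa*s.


dP = 8*mu*L*Q / (pi*r^4)
Q = 229 mL/min = 3.81667e-06 m^3/s
dP = 11.4271 Pa = 11.4271 / 133.322 mmHg = 0.08571 mmHg


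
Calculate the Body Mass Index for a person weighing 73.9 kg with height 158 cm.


BMI = weight / height^2
height = 158 cm = 1.58 m
BMI = 73.9 / 1.58^2
BMI = 29.6 kg/m^2


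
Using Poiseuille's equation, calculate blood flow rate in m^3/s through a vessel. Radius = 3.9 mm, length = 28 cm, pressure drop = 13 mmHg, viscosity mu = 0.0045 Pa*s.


Q = pi*r^4*dP / (8*mu*L)
r = 0.0039 m, L = 0.28 m
dP = 13 mmHg = 1733.186 Pa
Q = 1.2497e-04 m^3/s


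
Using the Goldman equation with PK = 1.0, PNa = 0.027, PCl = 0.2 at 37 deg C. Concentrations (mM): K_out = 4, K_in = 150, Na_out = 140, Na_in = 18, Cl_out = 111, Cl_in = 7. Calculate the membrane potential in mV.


Vm = (RT/F)*ln((PK*Ko + PNa*Nao + PCl*Cli)/(PK*Ki + PNa*Nai + PCl*Clo))
Numer = 9.18, Denom = 172.686
Vm = -78.42 mV


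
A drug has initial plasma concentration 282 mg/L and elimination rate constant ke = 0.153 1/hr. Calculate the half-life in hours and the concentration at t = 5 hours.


t_half = ln(2) / ke = 0.693147 / 0.153 = 4.53 hr
C(t) = C0 * exp(-ke*t) = 282 * exp(-0.153*5)
C(5) = 131.2 mg/L


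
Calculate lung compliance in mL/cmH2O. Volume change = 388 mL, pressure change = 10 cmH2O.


C = dV / dP
C = 388 / 10
C = 38.8 mL/cmH2O


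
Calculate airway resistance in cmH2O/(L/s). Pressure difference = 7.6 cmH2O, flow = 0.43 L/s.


R = dP / flow
R = 7.6 / 0.43
R = 17.67 cmH2O/(L/s)


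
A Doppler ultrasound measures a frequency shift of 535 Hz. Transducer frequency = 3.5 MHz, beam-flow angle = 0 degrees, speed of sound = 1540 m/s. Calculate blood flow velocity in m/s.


v = fd * c / (2 * f0 * cos(theta))
v = 535 * 1540 / (2 * 3.5000e+06 * cos(0))
v = 0.1177 m/s


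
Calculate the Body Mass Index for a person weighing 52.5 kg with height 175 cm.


BMI = weight / height^2
height = 175 cm = 1.75 m
BMI = 52.5 / 1.75^2
BMI = 17.14 kg/m^2


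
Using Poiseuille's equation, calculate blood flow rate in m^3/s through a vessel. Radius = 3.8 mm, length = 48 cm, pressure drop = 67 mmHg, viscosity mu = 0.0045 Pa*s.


Q = pi*r^4*dP / (8*mu*L)
r = 0.0038 m, L = 0.48 m
dP = 67 mmHg = 8932.574 Pa
Q = 3.3862e-04 m^3/s


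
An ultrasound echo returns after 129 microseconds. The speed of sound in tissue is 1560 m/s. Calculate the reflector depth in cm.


depth = c * t / 2
t = 129 us = 1.2900e-04 s
depth = 1560 * 1.2900e-04 / 2
depth = 0.10062 m = 10.062 cm


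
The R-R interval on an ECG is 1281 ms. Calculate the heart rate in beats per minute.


HR = 60 / RR_interval(s)
RR = 1281 ms = 1.281 s
HR = 60 / 1.281 = 46.84 bpm


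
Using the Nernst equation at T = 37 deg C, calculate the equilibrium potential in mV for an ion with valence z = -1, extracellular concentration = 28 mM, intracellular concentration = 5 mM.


E = (RT/(zF)) * ln(C_out/C_in)
T = 37 + 273.15 = 310.15 K
E = (8.314 * 310.15 / (-1 * 96485)) * ln(28/5)
E = -46.04 mV


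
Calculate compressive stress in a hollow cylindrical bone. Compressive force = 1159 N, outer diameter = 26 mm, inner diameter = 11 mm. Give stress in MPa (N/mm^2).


A = pi*(r_o^2 - r_i^2)
r_o = 13 mm, r_i = 5.5 mm
A = 435.896 mm^2
sigma = F/A = 1159 / 435.896
sigma = 2.659 MPa


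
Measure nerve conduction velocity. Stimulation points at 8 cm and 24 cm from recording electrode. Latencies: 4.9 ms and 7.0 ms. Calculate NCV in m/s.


Distance = (24 - 8) / 100 = 0.16 m
dt = (7.0 - 4.9) / 1000 = 0.0021 s
NCV = dist / dt = 76.19 m/s


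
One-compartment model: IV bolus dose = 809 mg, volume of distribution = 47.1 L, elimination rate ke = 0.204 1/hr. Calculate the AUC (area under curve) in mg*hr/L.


C0 = Dose/Vd = 809/47.1 = 17.1762 mg/L
AUC = C0/ke = 17.1762/0.204
AUC = 84.2 mg*hr/L


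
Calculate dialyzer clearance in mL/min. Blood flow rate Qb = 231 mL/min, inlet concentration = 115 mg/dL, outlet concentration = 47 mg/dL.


K = Qb * (Cb_in - Cb_out) / Cb_in
K = 231 * (115 - 47) / 115
K = 136.6 mL/min


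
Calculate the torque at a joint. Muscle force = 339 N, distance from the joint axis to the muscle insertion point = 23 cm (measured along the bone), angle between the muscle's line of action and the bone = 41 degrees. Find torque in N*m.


Torque = F * d * sin(theta)   (moment arm = d*sin(theta))
d = 23 cm = 0.23 m
Torque = 339 * 0.23 * sin(41)
Torque = 51.15 N*m


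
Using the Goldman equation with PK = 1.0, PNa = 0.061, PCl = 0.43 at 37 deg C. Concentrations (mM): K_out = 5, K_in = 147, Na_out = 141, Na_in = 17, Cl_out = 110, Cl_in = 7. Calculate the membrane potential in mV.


Vm = (RT/F)*ln((PK*Ko + PNa*Nao + PCl*Cli)/(PK*Ki + PNa*Nai + PCl*Clo))
Numer = 16.611, Denom = 195.337
Vm = -65.87 mV


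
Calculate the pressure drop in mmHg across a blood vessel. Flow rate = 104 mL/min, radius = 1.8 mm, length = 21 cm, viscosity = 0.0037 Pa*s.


dP = 8*mu*L*Q / (pi*r^4)
Q = 104 mL/min = 1.73333e-06 m^3/s
dP = 326.702 Pa = 326.702 / 133.322 mmHg = 2.45 mmHg


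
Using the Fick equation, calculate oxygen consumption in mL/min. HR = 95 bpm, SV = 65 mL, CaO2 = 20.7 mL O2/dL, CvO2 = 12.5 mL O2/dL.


CO = HR*SV = 95*65/1000 = 6.175 L/min
a-v O2 diff = 20.7 - 12.5 = 8.2 mL/dL
VO2 = CO * (CaO2-CvO2) * 10 dL/L
VO2 = 6.175 * 8.2 * 10
VO2 = 506.3 mL/min


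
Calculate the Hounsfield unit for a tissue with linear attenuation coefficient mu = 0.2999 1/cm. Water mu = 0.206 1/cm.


HU = ((mu_tissue - mu_water) / mu_water) * 1000
HU = ((0.2999 - 0.206) / 0.206) * 1000
HU = 455.8


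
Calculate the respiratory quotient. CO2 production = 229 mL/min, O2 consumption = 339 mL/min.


RQ = VCO2 / VO2
RQ = 229 / 339
RQ = 0.6755


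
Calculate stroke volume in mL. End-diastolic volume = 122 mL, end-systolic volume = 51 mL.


SV = EDV - ESV
SV = 122 - 51
SV = 71 mL


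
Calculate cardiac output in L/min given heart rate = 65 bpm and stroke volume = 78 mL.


CO = HR * SV
CO = 65 * 78 / 1000
CO = 5.07 L/min


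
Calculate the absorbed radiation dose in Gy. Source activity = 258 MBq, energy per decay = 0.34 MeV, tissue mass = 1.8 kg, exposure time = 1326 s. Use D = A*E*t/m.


A = 258 MBq = 2.5800e+08 Bq
E = 0.34 MeV = 5.4468e-14 J
D = A*E*t/m = 2.5800e+08*5.4468e-14*1326/1.8
D = 0.01035 Gy


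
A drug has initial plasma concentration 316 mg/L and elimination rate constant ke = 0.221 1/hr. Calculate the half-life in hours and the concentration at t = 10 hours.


t_half = ln(2) / ke = 0.693147 / 0.221 = 3.136 hr
C(t) = C0 * exp(-ke*t) = 316 * exp(-0.221*10)
C(10) = 34.67 mg/L


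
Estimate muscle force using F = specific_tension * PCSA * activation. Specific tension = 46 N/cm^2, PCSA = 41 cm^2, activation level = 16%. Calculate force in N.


F = sigma * PCSA * activation
F = 46 * 41 * 0.16
F = 301.8 N


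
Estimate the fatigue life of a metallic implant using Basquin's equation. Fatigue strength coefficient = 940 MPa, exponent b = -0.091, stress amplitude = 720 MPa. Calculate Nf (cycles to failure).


sigma_a = sigma_f' * (2Nf)^b
2Nf = (sigma_a/sigma_f')^(1/b)
2Nf = (720/940)^(1/-0.091)
2Nf = 18.727355
Nf = 9.364


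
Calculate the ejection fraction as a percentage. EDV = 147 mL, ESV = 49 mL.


SV = EDV - ESV = 147 - 49 = 98 mL
EF = SV/EDV * 100 = 98/147 * 100
EF = 66.67%


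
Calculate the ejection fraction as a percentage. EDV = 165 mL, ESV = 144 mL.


SV = EDV - ESV = 165 - 144 = 21 mL
EF = SV/EDV * 100 = 21/165 * 100
EF = 12.73%


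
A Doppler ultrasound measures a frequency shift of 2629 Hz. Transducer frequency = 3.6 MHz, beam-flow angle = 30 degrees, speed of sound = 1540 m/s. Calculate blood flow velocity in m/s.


v = fd * c / (2 * f0 * cos(theta))
v = 2629 * 1540 / (2 * 3.6000e+06 * cos(30))
v = 0.6493 m/s


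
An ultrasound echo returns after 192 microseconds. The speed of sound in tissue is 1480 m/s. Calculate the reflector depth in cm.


depth = c * t / 2
t = 192 us = 1.9200e-04 s
depth = 1480 * 1.9200e-04 / 2
depth = 0.14208 m = 14.208 cm


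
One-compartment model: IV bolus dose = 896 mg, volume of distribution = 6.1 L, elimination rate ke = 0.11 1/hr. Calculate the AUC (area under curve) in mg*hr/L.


C0 = Dose/Vd = 896/6.1 = 146.885 mg/L
AUC = C0/ke = 146.885/0.11
AUC = 1335 mg*hr/L


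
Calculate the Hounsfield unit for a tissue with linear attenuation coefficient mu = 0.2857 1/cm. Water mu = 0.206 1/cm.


HU = ((mu_tissue - mu_water) / mu_water) * 1000
HU = ((0.2857 - 0.206) / 0.206) * 1000
HU = 386.9


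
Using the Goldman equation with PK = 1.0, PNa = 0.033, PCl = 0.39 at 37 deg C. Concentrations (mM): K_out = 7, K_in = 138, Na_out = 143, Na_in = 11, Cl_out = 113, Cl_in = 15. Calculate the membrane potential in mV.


Vm = (RT/F)*ln((PK*Ko + PNa*Nao + PCl*Cli)/(PK*Ki + PNa*Nai + PCl*Clo))
Numer = 17.569, Denom = 182.433
Vm = -62.54 mV


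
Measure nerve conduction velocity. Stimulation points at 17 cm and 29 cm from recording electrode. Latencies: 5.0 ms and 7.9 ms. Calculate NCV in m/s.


Distance = (29 - 17) / 100 = 0.12 m
dt = (7.9 - 5.0) / 1000 = 0.0029 s
NCV = dist / dt = 41.38 m/s


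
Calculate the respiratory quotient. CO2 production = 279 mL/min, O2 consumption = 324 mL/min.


RQ = VCO2 / VO2
RQ = 279 / 324
RQ = 0.8611


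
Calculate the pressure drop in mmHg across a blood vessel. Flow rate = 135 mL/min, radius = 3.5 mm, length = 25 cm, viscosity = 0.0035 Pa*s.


dP = 8*mu*L*Q / (pi*r^4)
Q = 135 mL/min = 2.25e-06 m^3/s
dP = 33.4086 Pa = 33.4086 / 133.322 mmHg = 0.2506 mmHg


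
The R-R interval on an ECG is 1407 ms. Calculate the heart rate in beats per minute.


HR = 60 / RR_interval(s)
RR = 1407 ms = 1.407 s
HR = 60 / 1.407 = 42.64 bpm


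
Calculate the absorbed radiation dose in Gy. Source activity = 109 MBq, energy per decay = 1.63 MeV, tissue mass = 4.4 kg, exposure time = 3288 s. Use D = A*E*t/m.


A = 109 MBq = 1.0900e+08 Bq
E = 1.63 MeV = 2.61126e-13 J
D = A*E*t/m = 1.0900e+08*2.61126e-13*3288/4.4
D = 0.02127 Gy


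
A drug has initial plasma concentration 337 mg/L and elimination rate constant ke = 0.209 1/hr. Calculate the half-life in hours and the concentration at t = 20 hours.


t_half = ln(2) / ke = 0.693147 / 0.209 = 3.316 hr
C(t) = C0 * exp(-ke*t) = 337 * exp(-0.209*20)
C(20) = 5.156 mg/L


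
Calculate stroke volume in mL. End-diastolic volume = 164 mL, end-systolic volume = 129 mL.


SV = EDV - ESV
SV = 164 - 129
SV = 35 mL


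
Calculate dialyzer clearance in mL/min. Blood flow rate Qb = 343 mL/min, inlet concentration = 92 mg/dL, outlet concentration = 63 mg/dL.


K = Qb * (Cb_in - Cb_out) / Cb_in
K = 343 * (92 - 63) / 92
K = 108.1 mL/min


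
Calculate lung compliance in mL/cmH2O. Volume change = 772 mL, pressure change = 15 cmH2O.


C = dV / dP
C = 772 / 15
C = 51.47 mL/cmH2O


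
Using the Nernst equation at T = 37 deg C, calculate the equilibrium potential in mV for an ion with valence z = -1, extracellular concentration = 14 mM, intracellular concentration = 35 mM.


E = (RT/(zF)) * ln(C_out/C_in)
T = 37 + 273.15 = 310.15 K
E = (8.314 * 310.15 / (-1 * 96485)) * ln(14/35)
E = 24.49 mV


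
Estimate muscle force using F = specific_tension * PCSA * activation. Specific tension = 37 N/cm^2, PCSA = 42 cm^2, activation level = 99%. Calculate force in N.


F = sigma * PCSA * activation
F = 37 * 42 * 0.99
F = 1538 N


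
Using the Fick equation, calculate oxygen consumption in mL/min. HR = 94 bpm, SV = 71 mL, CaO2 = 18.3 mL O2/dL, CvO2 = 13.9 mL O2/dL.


CO = HR*SV = 94*71/1000 = 6.674 L/min
a-v O2 diff = 18.3 - 13.9 = 4.4 mL/dL
VO2 = CO * (CaO2-CvO2) * 10 dL/L
VO2 = 6.674 * 4.4 * 10
VO2 = 293.7 mL/min


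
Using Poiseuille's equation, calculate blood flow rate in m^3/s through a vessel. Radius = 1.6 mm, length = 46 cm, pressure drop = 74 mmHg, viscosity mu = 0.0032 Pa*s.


Q = pi*r^4*dP / (8*mu*L)
r = 0.0016 m, L = 0.46 m
dP = 74 mmHg = 9865.828 Pa
Q = 1.7249e-05 m^3/s


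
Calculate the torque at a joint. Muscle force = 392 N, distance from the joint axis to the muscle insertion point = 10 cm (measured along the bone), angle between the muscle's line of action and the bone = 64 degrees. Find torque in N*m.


Torque = F * d * sin(theta)   (moment arm = d*sin(theta))
d = 10 cm = 0.1 m
Torque = 392 * 0.1 * sin(64)
Torque = 35.23 N*m


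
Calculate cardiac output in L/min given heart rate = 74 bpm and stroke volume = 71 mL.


CO = HR * SV
CO = 74 * 71 / 1000
CO = 5.254 L/min


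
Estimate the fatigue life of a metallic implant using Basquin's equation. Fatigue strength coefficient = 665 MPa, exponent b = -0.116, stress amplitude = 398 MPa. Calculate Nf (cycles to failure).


sigma_a = sigma_f' * (2Nf)^b
2Nf = (sigma_a/sigma_f')^(1/b)
2Nf = (398/665)^(1/-0.116)
2Nf = 83.538034
Nf = 41.77


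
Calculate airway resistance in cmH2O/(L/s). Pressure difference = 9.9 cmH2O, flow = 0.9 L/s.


R = dP / flow
R = 9.9 / 0.9
R = 11 cmH2O/(L/s)


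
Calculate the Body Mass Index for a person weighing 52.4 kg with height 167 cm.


BMI = weight / height^2
height = 167 cm = 1.67 m
BMI = 52.4 / 1.67^2
BMI = 18.79 kg/m^2


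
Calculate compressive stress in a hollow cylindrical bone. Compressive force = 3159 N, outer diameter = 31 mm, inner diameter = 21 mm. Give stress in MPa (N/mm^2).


A = pi*(r_o^2 - r_i^2)
r_o = 15.5 mm, r_i = 10.5 mm
A = 408.407 mm^2
sigma = F/A = 3159 / 408.407
sigma = 7.735 MPa


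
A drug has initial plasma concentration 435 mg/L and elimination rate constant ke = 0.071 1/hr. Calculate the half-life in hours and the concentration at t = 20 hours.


t_half = ln(2) / ke = 0.693147 / 0.071 = 9.763 hr
C(t) = C0 * exp(-ke*t) = 435 * exp(-0.071*20)
C(20) = 105.1 mg/L


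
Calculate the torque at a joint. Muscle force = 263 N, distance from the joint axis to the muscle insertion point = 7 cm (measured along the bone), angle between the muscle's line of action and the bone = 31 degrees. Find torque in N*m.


Torque = F * d * sin(theta)   (moment arm = d*sin(theta))
d = 7 cm = 0.07 m
Torque = 263 * 0.07 * sin(31)
Torque = 9.482 N*m


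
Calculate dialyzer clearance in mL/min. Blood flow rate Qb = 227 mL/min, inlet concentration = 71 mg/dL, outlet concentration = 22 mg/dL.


K = Qb * (Cb_in - Cb_out) / Cb_in
K = 227 * (71 - 22) / 71
K = 156.7 mL/min


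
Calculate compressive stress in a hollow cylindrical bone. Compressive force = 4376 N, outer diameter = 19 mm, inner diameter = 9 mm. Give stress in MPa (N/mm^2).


A = pi*(r_o^2 - r_i^2)
r_o = 9.5 mm, r_i = 4.5 mm
A = 219.911 mm^2
sigma = F/A = 4376 / 219.911
sigma = 19.9 MPa


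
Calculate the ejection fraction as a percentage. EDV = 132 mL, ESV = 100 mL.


SV = EDV - ESV = 132 - 100 = 32 mL
EF = SV/EDV * 100 = 32/132 * 100
EF = 24.24%


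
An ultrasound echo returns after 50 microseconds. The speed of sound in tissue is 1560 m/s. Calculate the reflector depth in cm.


depth = c * t / 2
t = 50 us = 5.0000e-05 s
depth = 1560 * 5.0000e-05 / 2
depth = 0.039 m = 3.9 cm


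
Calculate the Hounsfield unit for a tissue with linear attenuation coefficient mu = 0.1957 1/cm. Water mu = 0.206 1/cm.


HU = ((mu_tissue - mu_water) / mu_water) * 1000
HU = ((0.1957 - 0.206) / 0.206) * 1000
HU = -50


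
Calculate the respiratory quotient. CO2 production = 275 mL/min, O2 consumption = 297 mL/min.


RQ = VCO2 / VO2
RQ = 275 / 297
RQ = 0.9259


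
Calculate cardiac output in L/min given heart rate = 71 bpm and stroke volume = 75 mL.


CO = HR * SV
CO = 71 * 75 / 1000
CO = 5.325 L/min


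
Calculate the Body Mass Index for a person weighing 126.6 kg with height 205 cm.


BMI = weight / height^2
height = 205 cm = 2.05 m
BMI = 126.6 / 2.05^2
BMI = 30.12 kg/m^2


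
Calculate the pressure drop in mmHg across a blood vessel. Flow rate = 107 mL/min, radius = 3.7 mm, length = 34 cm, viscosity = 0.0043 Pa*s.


dP = 8*mu*L*Q / (pi*r^4)
Q = 107 mL/min = 1.78333e-06 m^3/s
dP = 35.4252 Pa = 35.4252 / 133.322 mmHg = 0.2657 mmHg


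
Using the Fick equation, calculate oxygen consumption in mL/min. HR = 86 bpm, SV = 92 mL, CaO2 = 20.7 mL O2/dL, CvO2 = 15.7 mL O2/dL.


CO = HR*SV = 86*92/1000 = 7.912 L/min
a-v O2 diff = 20.7 - 15.7 = 5 mL/dL
VO2 = CO * (CaO2-CvO2) * 10 dL/L
VO2 = 7.912 * 5 * 10
VO2 = 395.6 mL/min


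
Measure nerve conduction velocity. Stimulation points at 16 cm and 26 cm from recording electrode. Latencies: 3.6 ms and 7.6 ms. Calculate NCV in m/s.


Distance = (26 - 16) / 100 = 0.1 m
dt = (7.6 - 3.6) / 1000 = 0.004 s
NCV = dist / dt = 25 m/s


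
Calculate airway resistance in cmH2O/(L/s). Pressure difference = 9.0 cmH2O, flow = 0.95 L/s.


R = dP / flow
R = 9.0 / 0.95
R = 9.474 cmH2O/(L/s)


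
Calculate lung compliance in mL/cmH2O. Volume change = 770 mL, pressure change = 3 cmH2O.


C = dV / dP
C = 770 / 3
C = 256.7 mL/cmH2O


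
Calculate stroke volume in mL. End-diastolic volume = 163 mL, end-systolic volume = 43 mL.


SV = EDV - ESV
SV = 163 - 43
SV = 120 mL


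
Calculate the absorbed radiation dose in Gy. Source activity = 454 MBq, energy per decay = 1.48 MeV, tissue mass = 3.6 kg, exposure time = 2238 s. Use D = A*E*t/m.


A = 454 MBq = 4.5400e+08 Bq
E = 1.48 MeV = 2.37096e-13 J
D = A*E*t/m = 4.5400e+08*2.37096e-13*2238/3.6
D = 0.06692 Gy


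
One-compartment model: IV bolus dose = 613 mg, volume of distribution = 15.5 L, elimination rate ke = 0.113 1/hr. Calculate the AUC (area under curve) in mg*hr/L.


C0 = Dose/Vd = 613/15.5 = 39.5484 mg/L
AUC = C0/ke = 39.5484/0.113
AUC = 350 mg*hr/L


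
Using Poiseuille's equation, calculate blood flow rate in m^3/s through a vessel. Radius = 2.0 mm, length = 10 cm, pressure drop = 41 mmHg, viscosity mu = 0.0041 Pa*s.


Q = pi*r^4*dP / (8*mu*L)
r = 0.002 m, L = 0.1 m
dP = 41 mmHg = 5466.202 Pa
Q = 8.3769e-05 m^3/s


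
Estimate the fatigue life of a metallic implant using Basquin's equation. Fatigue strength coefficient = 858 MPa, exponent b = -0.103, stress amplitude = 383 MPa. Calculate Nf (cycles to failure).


sigma_a = sigma_f' * (2Nf)^b
2Nf = (sigma_a/sigma_f')^(1/b)
2Nf = (383/858)^(1/-0.103)
2Nf = 2516.8617
Nf = 1258


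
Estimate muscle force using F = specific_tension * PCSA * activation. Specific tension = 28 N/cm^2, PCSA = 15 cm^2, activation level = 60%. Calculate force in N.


F = sigma * PCSA * activation
F = 28 * 15 * 0.6
F = 252 N


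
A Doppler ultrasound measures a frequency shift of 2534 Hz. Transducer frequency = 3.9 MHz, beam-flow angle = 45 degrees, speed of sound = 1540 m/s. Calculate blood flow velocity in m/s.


v = fd * c / (2 * f0 * cos(theta))
v = 2534 * 1540 / (2 * 3.9000e+06 * cos(45))
v = 0.7075 m/s


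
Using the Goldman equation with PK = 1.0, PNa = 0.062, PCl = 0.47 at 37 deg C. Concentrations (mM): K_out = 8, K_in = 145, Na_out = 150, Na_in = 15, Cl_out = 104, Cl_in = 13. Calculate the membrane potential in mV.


Vm = (RT/F)*ln((PK*Ko + PNa*Nao + PCl*Cli)/(PK*Ki + PNa*Nai + PCl*Clo))
Numer = 23.41, Denom = 194.81
Vm = -56.63 mV


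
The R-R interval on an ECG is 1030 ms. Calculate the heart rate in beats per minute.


HR = 60 / RR_interval(s)
RR = 1030 ms = 1.03 s
HR = 60 / 1.03 = 58.25 bpm


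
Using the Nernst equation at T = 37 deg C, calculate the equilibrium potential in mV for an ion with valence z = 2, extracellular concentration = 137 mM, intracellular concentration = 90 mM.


E = (RT/(zF)) * ln(C_out/C_in)
T = 37 + 273.15 = 310.15 K
E = (8.314 * 310.15 / (2 * 96485)) * ln(137/90)
E = 5.615 mV


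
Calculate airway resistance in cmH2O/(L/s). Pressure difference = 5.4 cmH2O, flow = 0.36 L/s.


R = dP / flow
R = 5.4 / 0.36
R = 15 cmH2O/(L/s)


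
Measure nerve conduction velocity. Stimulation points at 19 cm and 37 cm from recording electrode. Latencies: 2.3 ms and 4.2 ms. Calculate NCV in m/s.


Distance = (37 - 19) / 100 = 0.18 m
dt = (4.2 - 2.3) / 1000 = 0.0019 s
NCV = dist / dt = 94.74 m/s


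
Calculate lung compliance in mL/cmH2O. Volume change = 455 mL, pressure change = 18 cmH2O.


C = dV / dP
C = 455 / 18
C = 25.28 mL/cmH2O


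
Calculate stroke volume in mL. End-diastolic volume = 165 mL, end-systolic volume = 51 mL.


SV = EDV - ESV
SV = 165 - 51
SV = 114 mL


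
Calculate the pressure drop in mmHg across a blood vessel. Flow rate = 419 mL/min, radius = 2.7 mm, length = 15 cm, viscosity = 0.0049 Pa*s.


dP = 8*mu*L*Q / (pi*r^4)
Q = 419 mL/min = 6.98333e-06 m^3/s
dP = 245.943 Pa = 245.943 / 133.322 mmHg = 1.845 mmHg


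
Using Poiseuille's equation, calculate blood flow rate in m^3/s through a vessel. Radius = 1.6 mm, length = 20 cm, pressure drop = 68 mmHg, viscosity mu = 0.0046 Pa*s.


Q = pi*r^4*dP / (8*mu*L)
r = 0.0016 m, L = 0.2 m
dP = 68 mmHg = 9065.896 Pa
Q = 2.5361e-05 m^3/s


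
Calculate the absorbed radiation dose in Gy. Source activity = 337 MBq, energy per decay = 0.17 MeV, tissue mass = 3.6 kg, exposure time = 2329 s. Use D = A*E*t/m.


A = 337 MBq = 3.3700e+08 Bq
E = 0.17 MeV = 2.7234e-14 J
D = A*E*t/m = 3.3700e+08*2.7234e-14*2329/3.6
D = 0.005938 Gy


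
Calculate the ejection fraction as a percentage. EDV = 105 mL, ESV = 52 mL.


SV = EDV - ESV = 105 - 52 = 53 mL
EF = SV/EDV * 100 = 53/105 * 100
EF = 50.48%


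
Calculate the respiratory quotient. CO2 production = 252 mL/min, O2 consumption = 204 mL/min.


RQ = VCO2 / VO2
RQ = 252 / 204
RQ = 1.235


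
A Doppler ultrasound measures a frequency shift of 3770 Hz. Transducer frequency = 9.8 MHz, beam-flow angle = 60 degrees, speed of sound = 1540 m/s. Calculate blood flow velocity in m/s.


v = fd * c / (2 * f0 * cos(theta))
v = 3770 * 1540 / (2 * 9.8000e+06 * cos(60))
v = 0.5924 m/s


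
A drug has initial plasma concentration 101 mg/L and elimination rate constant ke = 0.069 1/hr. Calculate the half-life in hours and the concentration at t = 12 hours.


t_half = ln(2) / ke = 0.693147 / 0.069 = 10.05 hr
C(t) = C0 * exp(-ke*t) = 101 * exp(-0.069*12)
C(12) = 44.13 mg/L


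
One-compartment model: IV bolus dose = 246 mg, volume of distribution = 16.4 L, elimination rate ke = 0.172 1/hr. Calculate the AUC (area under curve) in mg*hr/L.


C0 = Dose/Vd = 246/16.4 = 15 mg/L
AUC = C0/ke = 15/0.172
AUC = 87.21 mg*hr/L


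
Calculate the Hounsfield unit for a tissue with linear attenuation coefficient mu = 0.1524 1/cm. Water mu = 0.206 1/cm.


HU = ((mu_tissue - mu_water) / mu_water) * 1000
HU = ((0.1524 - 0.206) / 0.206) * 1000
HU = -260.2


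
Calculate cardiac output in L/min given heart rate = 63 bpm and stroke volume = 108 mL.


CO = HR * SV
CO = 63 * 108 / 1000
CO = 6.804 L/min


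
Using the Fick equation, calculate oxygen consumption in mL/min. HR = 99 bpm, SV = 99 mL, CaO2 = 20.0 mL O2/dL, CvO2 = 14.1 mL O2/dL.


CO = HR*SV = 99*99/1000 = 9.801 L/min
a-v O2 diff = 20.0 - 14.1 = 5.9 mL/dL
VO2 = CO * (CaO2-CvO2) * 10 dL/L
VO2 = 9.801 * 5.9 * 10
VO2 = 578.3 mL/min


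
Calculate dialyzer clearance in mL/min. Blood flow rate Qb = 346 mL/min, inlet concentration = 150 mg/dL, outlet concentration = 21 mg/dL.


K = Qb * (Cb_in - Cb_out) / Cb_in
K = 346 * (150 - 21) / 150
K = 297.6 mL/min


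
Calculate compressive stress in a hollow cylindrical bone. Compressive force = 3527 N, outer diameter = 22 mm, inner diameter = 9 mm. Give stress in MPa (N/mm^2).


A = pi*(r_o^2 - r_i^2)
r_o = 11 mm, r_i = 4.5 mm
A = 316.515 mm^2
sigma = F/A = 3527 / 316.515
sigma = 11.14 MPa


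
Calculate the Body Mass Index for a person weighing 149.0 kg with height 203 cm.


BMI = weight / height^2
height = 203 cm = 2.03 m
BMI = 149.0 / 2.03^2
BMI = 36.16 kg/m^2


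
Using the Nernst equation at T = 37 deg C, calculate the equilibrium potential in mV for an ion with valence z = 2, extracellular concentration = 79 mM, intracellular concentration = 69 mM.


E = (RT/(zF)) * ln(C_out/C_in)
T = 37 + 273.15 = 310.15 K
E = (8.314 * 310.15 / (2 * 96485)) * ln(79/69)
E = 1.809 mV


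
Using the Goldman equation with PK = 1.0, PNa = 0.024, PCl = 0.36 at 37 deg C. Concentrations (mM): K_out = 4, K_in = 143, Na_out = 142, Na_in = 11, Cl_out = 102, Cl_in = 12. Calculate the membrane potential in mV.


Vm = (RT/F)*ln((PK*Ko + PNa*Nao + PCl*Cli)/(PK*Ki + PNa*Nai + PCl*Clo))
Numer = 11.728, Denom = 179.984
Vm = -72.98 mV


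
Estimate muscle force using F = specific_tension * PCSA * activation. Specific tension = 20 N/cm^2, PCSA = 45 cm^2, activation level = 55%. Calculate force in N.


F = sigma * PCSA * activation
F = 20 * 45 * 0.55
F = 495 N


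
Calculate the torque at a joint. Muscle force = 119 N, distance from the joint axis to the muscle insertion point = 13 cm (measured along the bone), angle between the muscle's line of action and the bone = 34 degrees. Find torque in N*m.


Torque = F * d * sin(theta)   (moment arm = d*sin(theta))
d = 13 cm = 0.13 m
Torque = 119 * 0.13 * sin(34)
Torque = 8.651 N*m


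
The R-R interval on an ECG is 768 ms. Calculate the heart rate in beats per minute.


HR = 60 / RR_interval(s)
RR = 768 ms = 0.768 s
HR = 60 / 0.768 = 78.12 bpm


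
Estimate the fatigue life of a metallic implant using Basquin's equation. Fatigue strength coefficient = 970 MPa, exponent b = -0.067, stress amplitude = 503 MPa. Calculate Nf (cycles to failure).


sigma_a = sigma_f' * (2Nf)^b
2Nf = (sigma_a/sigma_f')^(1/b)
2Nf = (503/970)^(1/-0.067)
2Nf = 18062.272
Nf = 9031


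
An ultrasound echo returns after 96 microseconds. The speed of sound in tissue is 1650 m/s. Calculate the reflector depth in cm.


depth = c * t / 2
t = 96 us = 9.6000e-05 s
depth = 1650 * 9.6000e-05 / 2
depth = 0.0792 m = 7.92 cm


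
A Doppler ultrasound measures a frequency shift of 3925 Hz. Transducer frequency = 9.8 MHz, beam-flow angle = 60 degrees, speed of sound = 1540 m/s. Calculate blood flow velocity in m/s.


v = fd * c / (2 * f0 * cos(theta))
v = 3925 * 1540 / (2 * 9.8000e+06 * cos(60))
v = 0.6168 m/s


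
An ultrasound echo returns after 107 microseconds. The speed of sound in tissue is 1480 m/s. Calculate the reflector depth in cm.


depth = c * t / 2
t = 107 us = 1.0700e-04 s
depth = 1480 * 1.0700e-04 / 2
depth = 0.07918 m = 7.918 cm


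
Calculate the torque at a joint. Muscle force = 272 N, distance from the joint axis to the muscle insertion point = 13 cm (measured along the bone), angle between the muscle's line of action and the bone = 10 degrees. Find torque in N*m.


Torque = F * d * sin(theta)   (moment arm = d*sin(theta))
d = 13 cm = 0.13 m
Torque = 272 * 0.13 * sin(10)
Torque = 6.14 N*m


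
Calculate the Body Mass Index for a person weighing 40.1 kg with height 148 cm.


BMI = weight / height^2
height = 148 cm = 1.48 m
BMI = 40.1 / 1.48^2
BMI = 18.31 kg/m^2


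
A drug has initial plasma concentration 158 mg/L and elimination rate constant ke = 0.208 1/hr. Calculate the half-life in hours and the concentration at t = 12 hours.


t_half = ln(2) / ke = 0.693147 / 0.208 = 3.332 hr
C(t) = C0 * exp(-ke*t) = 158 * exp(-0.208*12)
C(12) = 13.02 mg/L


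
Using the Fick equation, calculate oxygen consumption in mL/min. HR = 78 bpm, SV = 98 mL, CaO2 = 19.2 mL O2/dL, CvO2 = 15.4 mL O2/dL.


CO = HR*SV = 78*98/1000 = 7.644 L/min
a-v O2 diff = 19.2 - 15.4 = 3.8 mL/dL
VO2 = CO * (CaO2-CvO2) * 10 dL/L
VO2 = 7.644 * 3.8 * 10
VO2 = 290.5 mL/min


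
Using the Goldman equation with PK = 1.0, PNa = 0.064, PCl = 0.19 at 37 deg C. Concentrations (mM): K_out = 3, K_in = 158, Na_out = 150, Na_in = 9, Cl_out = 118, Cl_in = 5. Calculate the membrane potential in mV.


Vm = (RT/F)*ln((PK*Ko + PNa*Nao + PCl*Cli)/(PK*Ki + PNa*Nai + PCl*Clo))
Numer = 13.55, Denom = 180.996
Vm = -69.27 mV


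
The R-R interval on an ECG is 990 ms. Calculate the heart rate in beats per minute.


HR = 60 / RR_interval(s)
RR = 990 ms = 0.99 s
HR = 60 / 0.99 = 60.61 bpm


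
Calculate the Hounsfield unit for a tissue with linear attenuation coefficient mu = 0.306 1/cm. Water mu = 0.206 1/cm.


HU = ((mu_tissue - mu_water) / mu_water) * 1000
HU = ((0.306 - 0.206) / 0.206) * 1000
HU = 485.4


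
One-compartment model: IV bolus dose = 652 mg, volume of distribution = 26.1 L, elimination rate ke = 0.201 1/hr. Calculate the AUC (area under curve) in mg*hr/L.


C0 = Dose/Vd = 652/26.1 = 24.9808 mg/L
AUC = C0/ke = 24.9808/0.201
AUC = 124.3 mg*hr/L


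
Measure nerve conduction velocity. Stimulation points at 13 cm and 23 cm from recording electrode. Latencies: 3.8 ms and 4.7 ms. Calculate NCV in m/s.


Distance = (23 - 13) / 100 = 0.1 m
dt = (4.7 - 3.8) / 1000 = 9.0000e-04 s
NCV = dist / dt = 111.1 m/s


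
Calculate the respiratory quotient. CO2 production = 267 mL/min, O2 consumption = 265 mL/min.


RQ = VCO2 / VO2
RQ = 267 / 265
RQ = 1.008


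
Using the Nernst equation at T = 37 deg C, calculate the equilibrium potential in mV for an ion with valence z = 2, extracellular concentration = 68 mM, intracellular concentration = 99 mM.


E = (RT/(zF)) * ln(C_out/C_in)
T = 37 + 273.15 = 310.15 K
E = (8.314 * 310.15 / (2 * 96485)) * ln(68/99)
E = -5.019 mV


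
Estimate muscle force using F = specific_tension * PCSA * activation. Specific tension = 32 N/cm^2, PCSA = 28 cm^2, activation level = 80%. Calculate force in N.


F = sigma * PCSA * activation
F = 32 * 28 * 0.8
F = 716.8 N


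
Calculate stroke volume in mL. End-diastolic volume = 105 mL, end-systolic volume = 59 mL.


SV = EDV - ESV
SV = 105 - 59
SV = 46 mL


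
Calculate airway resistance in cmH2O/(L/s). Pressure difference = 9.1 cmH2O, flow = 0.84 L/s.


R = dP / flow
R = 9.1 / 0.84
R = 10.83 cmH2O/(L/s)


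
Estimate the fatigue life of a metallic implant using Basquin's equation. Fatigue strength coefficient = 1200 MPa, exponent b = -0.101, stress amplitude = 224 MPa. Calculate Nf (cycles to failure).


sigma_a = sigma_f' * (2Nf)^b
2Nf = (sigma_a/sigma_f')^(1/b)
2Nf = (224/1200)^(1/-0.101)
2Nf = 16487723
Nf = 8.2439e+06


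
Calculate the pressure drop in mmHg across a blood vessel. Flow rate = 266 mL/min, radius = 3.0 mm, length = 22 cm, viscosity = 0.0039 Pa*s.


dP = 8*mu*L*Q / (pi*r^4)
Q = 266 mL/min = 4.43333e-06 m^3/s
dP = 119.584 Pa = 119.584 / 133.322 mmHg = 0.897 mmHg


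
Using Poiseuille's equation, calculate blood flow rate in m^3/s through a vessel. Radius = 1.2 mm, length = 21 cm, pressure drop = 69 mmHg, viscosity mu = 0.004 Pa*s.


Q = pi*r^4*dP / (8*mu*L)
r = 0.0012 m, L = 0.21 m
dP = 69 mmHg = 9199.218 Pa
Q = 8.9178e-06 m^3/s


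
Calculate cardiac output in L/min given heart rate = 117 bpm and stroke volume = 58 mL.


CO = HR * SV
CO = 117 * 58 / 1000
CO = 6.786 L/min


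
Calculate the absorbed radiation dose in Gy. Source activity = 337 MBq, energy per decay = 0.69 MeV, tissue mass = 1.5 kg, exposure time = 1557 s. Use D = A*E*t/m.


A = 337 MBq = 3.3700e+08 Bq
E = 0.69 MeV = 1.10538e-13 J
D = A*E*t/m = 3.3700e+08*1.10538e-13*1557/1.5
D = 0.03867 Gy


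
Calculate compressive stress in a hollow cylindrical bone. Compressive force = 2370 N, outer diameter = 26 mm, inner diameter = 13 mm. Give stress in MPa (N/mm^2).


A = pi*(r_o^2 - r_i^2)
r_o = 13 mm, r_i = 6.5 mm
A = 398.197 mm^2
sigma = F/A = 2370 / 398.197
sigma = 5.952 MPa


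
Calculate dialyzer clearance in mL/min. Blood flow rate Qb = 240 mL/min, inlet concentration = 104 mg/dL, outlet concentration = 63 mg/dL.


K = Qb * (Cb_in - Cb_out) / Cb_in
K = 240 * (104 - 63) / 104
K = 94.62 mL/min


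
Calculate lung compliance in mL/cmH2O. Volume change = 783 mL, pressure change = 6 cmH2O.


C = dV / dP
C = 783 / 6
C = 130.5 mL/cmH2O


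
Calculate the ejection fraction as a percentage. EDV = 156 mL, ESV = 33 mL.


SV = EDV - ESV = 156 - 33 = 123 mL
EF = SV/EDV * 100 = 123/156 * 100
EF = 78.85%


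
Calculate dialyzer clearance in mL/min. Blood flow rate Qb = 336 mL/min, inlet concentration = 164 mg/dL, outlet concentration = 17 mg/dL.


K = Qb * (Cb_in - Cb_out) / Cb_in
K = 336 * (164 - 17) / 164
K = 301.2 mL/min


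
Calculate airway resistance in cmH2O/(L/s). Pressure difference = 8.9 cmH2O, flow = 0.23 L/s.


R = dP / flow
R = 8.9 / 0.23
R = 38.7 cmH2O/(L/s)


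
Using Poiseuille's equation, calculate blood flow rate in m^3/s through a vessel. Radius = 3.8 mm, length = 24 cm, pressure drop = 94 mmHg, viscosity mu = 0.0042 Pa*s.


Q = pi*r^4*dP / (8*mu*L)
r = 0.0038 m, L = 0.24 m
dP = 94 mmHg = 12532.268 Pa
Q = 0.001018 m^3/s


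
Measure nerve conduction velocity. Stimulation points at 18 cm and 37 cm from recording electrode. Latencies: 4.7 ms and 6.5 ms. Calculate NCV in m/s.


Distance = (37 - 18) / 100 = 0.19 m
dt = (6.5 - 4.7) / 1000 = 0.0018 s
NCV = dist / dt = 105.6 m/s


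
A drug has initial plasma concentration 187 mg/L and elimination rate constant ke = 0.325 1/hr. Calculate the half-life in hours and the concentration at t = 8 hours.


t_half = ln(2) / ke = 0.693147 / 0.325 = 2.133 hr
C(t) = C0 * exp(-ke*t) = 187 * exp(-0.325*8)
C(8) = 13.89 mg/L


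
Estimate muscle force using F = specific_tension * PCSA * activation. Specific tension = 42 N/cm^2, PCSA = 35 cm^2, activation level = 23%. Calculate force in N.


F = sigma * PCSA * activation
F = 42 * 35 * 0.23
F = 338.1 N


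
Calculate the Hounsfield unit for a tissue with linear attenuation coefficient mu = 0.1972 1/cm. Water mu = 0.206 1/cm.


HU = ((mu_tissue - mu_water) / mu_water) * 1000
HU = ((0.1972 - 0.206) / 0.206) * 1000
HU = -42.72


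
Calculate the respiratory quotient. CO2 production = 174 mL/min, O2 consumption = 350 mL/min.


RQ = VCO2 / VO2
RQ = 174 / 350
RQ = 0.4971


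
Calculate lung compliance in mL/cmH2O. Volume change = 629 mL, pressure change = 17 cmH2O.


C = dV / dP
C = 629 / 17
C = 37 mL/cmH2O


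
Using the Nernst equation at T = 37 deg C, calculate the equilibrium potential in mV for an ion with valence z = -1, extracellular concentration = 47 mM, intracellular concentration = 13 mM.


E = (RT/(zF)) * ln(C_out/C_in)
T = 37 + 273.15 = 310.15 K
E = (8.314 * 310.15 / (-1 * 96485)) * ln(47/13)
E = -34.35 mV


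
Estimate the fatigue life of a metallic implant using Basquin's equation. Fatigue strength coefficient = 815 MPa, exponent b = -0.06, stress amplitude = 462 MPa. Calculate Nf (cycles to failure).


sigma_a = sigma_f' * (2Nf)^b
2Nf = (sigma_a/sigma_f')^(1/b)
2Nf = (462/815)^(1/-0.06)
2Nf = 12840.853
Nf = 6420


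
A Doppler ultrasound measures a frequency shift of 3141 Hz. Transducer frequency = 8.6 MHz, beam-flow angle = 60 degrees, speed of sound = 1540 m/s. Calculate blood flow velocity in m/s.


v = fd * c / (2 * f0 * cos(theta))
v = 3141 * 1540 / (2 * 8.6000e+06 * cos(60))
v = 0.5625 m/s


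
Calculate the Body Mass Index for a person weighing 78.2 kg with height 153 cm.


BMI = weight / height^2
height = 153 cm = 1.53 m
BMI = 78.2 / 1.53^2
BMI = 33.41 kg/m^2


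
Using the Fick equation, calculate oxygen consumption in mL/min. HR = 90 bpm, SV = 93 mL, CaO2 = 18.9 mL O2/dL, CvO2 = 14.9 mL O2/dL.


CO = HR*SV = 90*93/1000 = 8.37 L/min
a-v O2 diff = 18.9 - 14.9 = 4 mL/dL
VO2 = CO * (CaO2-CvO2) * 10 dL/L
VO2 = 8.37 * 4 * 10
VO2 = 334.8 mL/min


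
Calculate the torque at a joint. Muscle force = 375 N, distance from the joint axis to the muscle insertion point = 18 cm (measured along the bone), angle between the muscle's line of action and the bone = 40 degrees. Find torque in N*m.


Torque = F * d * sin(theta)   (moment arm = d*sin(theta))
d = 18 cm = 0.18 m
Torque = 375 * 0.18 * sin(40)
Torque = 43.39 N*m
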